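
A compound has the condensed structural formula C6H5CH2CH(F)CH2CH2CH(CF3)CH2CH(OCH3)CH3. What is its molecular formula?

Element totals:
  C: 16
  H: 22
  F: 4
  O: 1

C16H22F4O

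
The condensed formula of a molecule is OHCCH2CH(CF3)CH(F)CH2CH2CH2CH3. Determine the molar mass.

Element totals:
  C: 9
  H: 14
  F: 4
  O: 1
Molecular formula: C9H14F4O.
  M = 9(12.011) + 14(1.008) + 4(18.998) + 15.999
    = 108.099 + 14.112 + 75.992 + 15.999 = 214.202

214.20 g/mol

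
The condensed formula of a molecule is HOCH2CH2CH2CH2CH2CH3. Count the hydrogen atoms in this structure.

14

Atom tally by fragment:
  HOCH2 → C:1 H:3 O:1
  CH2 → C:1 H:2
  CH2 → C:1 H:2
  CH2 → C:1 H:2
  CH2 → C:1 H:2
  CH3 → C:1 H:3
Element totals:
  C: 6
  H: 14
  O: 1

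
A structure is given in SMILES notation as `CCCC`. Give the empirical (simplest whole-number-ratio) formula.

Atom tally by fragment:
  CH3 → C:1 H:3
  CH2 → C:1 H:2
  CH2 → C:1 H:2
  CH3 → C:1 H:3
Element totals:
  C: 4
  H: 10
Molecular formula: C4H10.
gcd of subscripts = 2; dividing each by 2:
  C: 4/2 = 2
  H: 10/2 = 5

C2H5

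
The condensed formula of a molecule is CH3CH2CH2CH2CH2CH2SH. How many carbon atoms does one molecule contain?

6

Atom tally by fragment:
  CH3 → C:1 H:3
  CH2 → C:1 H:2
  CH2 → C:1 H:2
  CH2 → C:1 H:2
  CH2 → C:1 H:2
  CH2SH → C:1 H:3 S:1
Element totals:
  C: 6
  H: 14
  S: 1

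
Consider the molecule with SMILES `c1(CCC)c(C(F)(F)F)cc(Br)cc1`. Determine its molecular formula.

Atom tally by fragment:
  benzene ring core → C:6 H:6
  (− 3 ring H displaced by substituents)
  + CH2CH2CH3 → C:3 H:7
  + CF3 → C:1 F:3
  + Br → Br:1
Element totals:
  C: 10
  H: 10
  Br: 1
  F: 3

C10H10BrF3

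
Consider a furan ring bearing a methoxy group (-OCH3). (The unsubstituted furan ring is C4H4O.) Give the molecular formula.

Atom tally by fragment:
  furan ring core → C:4 H:4 O:1
  (− 1 ring H displaced by substituents)
  + OCH3 → C:1 H:3 O:1
Element totals:
  C: 5
  H: 6
  O: 2

C5H6O2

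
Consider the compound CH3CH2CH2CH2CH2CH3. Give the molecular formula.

Element totals:
  C: 6
  H: 14

C6H14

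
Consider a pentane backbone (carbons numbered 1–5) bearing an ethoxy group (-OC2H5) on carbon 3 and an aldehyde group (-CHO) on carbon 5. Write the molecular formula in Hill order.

Atom tally by fragment:
  CH3 → C:1 H:3
  CH2 → C:1 H:2
  CH(OC2H5) → C:3 H:6 O:1
  CH2 → C:1 H:2
  CH2CHO → C:2 H:3 O:1
Element totals:
  C: 8
  H: 16
  O: 2

C8H16O2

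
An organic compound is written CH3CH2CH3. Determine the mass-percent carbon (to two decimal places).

81.71%

Element totals:
  C: 3
  H: 8
Molecular formula: C3H8.
Molar mass = 44.097 g/mol.
Mass from C: 3 × 12.011 = 36.033 g/mol.
%C = 36.033 / 44.097 × 100 = 81.71%.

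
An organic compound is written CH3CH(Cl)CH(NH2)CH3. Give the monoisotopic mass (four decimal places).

107.0502

Atom tally by fragment:
  CH3 → C:1 H:3
  CH(Cl) → C:1 H:1 Cl:1
  CH(NH2) → C:1 H:3 N:1
  CH3 → C:1 H:3
Element totals:
  C: 4
  H: 10
  Cl: 1
  N: 1
Molecular formula: C4H10ClN.
  M = 4(12.0) + 10(1.007825) + 34.968853 + 14.003074
    = 48.000000 + 10.078250 + 34.968853 + 14.003074 = 107.050177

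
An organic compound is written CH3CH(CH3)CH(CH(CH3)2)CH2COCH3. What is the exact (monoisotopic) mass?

Atom tally by fragment:
  CH3 → C:1 H:3
  CH(CH3) → C:2 H:4
  CH(CH(CH3)2) → C:4 H:8
  CH2COCH3 → C:3 H:5 O:1
Element totals:
  C: 10
  H: 20
  O: 1
Molecular formula: C10H20O.
  M = 10(12.0) + 20(1.007825) + 15.994915
    = 120.000000 + 20.156500 + 15.994915 = 156.151415

156.1514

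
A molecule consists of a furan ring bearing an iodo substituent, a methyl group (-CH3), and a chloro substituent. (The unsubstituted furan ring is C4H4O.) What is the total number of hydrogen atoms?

Atom tally by fragment:
  furan ring core → C:4 H:4 O:1
  (− 3 ring H displaced by substituents)
  + I → I:1
  + CH3 → C:1 H:3
  + Cl → Cl:1
Element totals:
  C: 5
  H: 4
  Cl: 1
  I: 1
  O: 1

4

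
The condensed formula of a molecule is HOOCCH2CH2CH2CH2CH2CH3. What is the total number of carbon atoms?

7

Element totals:
  C: 7
  H: 14
  O: 2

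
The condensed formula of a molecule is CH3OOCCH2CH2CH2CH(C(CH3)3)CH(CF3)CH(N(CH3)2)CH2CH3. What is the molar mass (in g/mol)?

Atom tally by fragment:
  CH3OOCCH2 → C:3 H:5 O:2
  CH2 → C:1 H:2
  CH2 → C:1 H:2
  CH(C(CH3)3) → C:5 H:10
  CH(CF3) → C:2 H:1 F:3
  CH(N(CH3)2) → C:3 H:7 N:1
  CH2 → C:1 H:2
  CH3 → C:1 H:3
Element totals:
  C: 17
  H: 32
  F: 3
  N: 1
  O: 2
Molecular formula: C17H32F3NO2.
  M = 17(12.011) + 32(1.008) + 3(18.998) + 14.007 + 2(15.999)
    = 204.187 + 32.256 + 56.994 + 14.007 + 31.998 = 339.442

339.44 g/mol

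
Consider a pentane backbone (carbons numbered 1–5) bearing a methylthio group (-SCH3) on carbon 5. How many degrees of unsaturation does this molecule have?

Atom tally by fragment:
  CH3 → C:1 H:3
  CH2 → C:1 H:2
  CH2 → C:1 H:2
  CH2 → C:1 H:2
  CH2SCH3 → C:2 H:5 S:1
Element totals:
  C: 6
  H: 14
  S: 1
Molecular formula: C6H14S.
DoU = (2C + 2 + N − H − X) / 2 = (2·6 + 2 + 0 − 14 − 0) / 2 = 0.

0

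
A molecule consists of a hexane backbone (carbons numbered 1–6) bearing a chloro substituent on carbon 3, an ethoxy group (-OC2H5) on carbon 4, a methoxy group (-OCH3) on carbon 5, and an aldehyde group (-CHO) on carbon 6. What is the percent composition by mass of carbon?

Atom tally by fragment:
  CH3 → C:1 H:3
  CH2 → C:1 H:2
  CH(Cl) → C:1 H:1 Cl:1
  CH(OC2H5) → C:3 H:6 O:1
  CH(OCH3) → C:2 H:4 O:1
  CH2CHO → C:2 H:3 O:1
Element totals:
  C: 10
  H: 19
  Cl: 1
  O: 3
Molecular formula: C10H19ClO3.
Molar mass = 222.709 g/mol.
Mass from C: 10 × 12.011 = 120.110 g/mol.
%C = 120.110 / 222.709 × 100 = 53.93%.

53.93%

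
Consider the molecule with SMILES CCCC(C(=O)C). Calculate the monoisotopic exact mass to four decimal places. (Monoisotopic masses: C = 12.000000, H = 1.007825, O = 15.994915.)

Atom tally by fragment:
  CH3 → C:1 H:3
  CH2 → C:1 H:2
  CH2 → C:1 H:2
  CH2COCH3 → C:3 H:5 O:1
Element totals:
  C: 6
  H: 12
  O: 1
Molecular formula: C6H12O.
  M = 6(12.0) + 12(1.007825) + 15.994915
    = 72.000000 + 12.093900 + 15.994915 = 100.088815

100.0888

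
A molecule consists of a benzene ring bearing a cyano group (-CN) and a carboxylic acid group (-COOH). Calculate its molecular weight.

147.13 g/mol

Atom tally by fragment:
  benzene ring core → C:6 H:6
  (− 2 ring H displaced by substituents)
  + CN → C:1 N:1
  + COOH → C:1 H:1 O:2
Element totals:
  C: 8
  H: 5
  N: 1
  O: 2
Molecular formula: C8H5NO2.
  M = 8(12.011) + 5(1.008) + 14.007 + 2(15.999)
    = 96.088 + 5.040 + 14.007 + 31.998 = 147.133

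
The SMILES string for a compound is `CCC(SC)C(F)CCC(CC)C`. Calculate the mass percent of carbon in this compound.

64.02%

Atom tally by fragment:
  CH3 → C:1 H:3
  CH2 → C:1 H:2
  CH(SCH3) → C:2 H:4 S:1
  CH(F) → C:1 H:1 F:1
  CH2 → C:1 H:2
  CH2 → C:1 H:2
  CH(C2H5) → C:3 H:6
  CH3 → C:1 H:3
Element totals:
  C: 11
  H: 23
  F: 1
  S: 1
Molecular formula: C11H23FS.
Molar mass = 206.363 g/mol.
Mass from C: 11 × 12.011 = 132.121 g/mol.
%C = 132.121 / 206.363 × 100 = 64.02%.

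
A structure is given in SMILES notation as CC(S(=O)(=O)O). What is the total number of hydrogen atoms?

6

Atom tally by fragment:
  CH3 → C:1 H:3
  CH2SO3H → C:1 H:3 S:1 O:3
Element totals:
  C: 2
  H: 6
  O: 3
  S: 1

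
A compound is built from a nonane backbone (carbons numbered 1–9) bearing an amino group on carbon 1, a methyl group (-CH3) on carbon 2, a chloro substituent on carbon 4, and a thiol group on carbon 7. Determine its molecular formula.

Atom tally by fragment:
  H2NCH2 → C:1 H:4 N:1
  CH(CH3) → C:2 H:4
  CH2 → C:1 H:2
  CH(Cl) → C:1 H:1 Cl:1
  CH2 → C:1 H:2
  CH2 → C:1 H:2
  CH(SH) → C:1 H:2 S:1
  CH2 → C:1 H:2
  CH3 → C:1 H:3
Element totals:
  C: 10
  H: 22
  Cl: 1
  N: 1
  S: 1

C10H22ClNS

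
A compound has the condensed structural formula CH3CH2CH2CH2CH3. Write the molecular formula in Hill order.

Atom tally by fragment:
  CH3 → C:1 H:3
  CH2 → C:1 H:2
  CH2 → C:1 H:2
  CH2 → C:1 H:2
  CH3 → C:1 H:3
Element totals:
  C: 5
  H: 12

C5H12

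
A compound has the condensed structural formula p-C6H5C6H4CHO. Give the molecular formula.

Atom tally by fragment:
  benzene ring core → C:6 H:6
  (− 2 ring H displaced by substituents)
  + C6H5 → C:6 H:5
  + CHO → C:1 H:1 O:1
Element totals:
  C: 13
  H: 10
  O: 1

C13H10O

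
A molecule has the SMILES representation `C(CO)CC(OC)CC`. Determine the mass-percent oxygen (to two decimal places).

Atom tally by fragment:
  HOCH2CH2 → C:2 H:5 O:1
  CH2 → C:1 H:2
  CH(OCH3) → C:2 H:4 O:1
  CH2 → C:1 H:2
  CH3 → C:1 H:3
Element totals:
  C: 7
  H: 16
  O: 2
Molecular formula: C7H16O2.
Molar mass = 132.203 g/mol.
Mass from O: 2 × 15.999 = 31.998 g/mol.
%O = 31.998 / 132.203 × 100 = 24.20%.

24.20%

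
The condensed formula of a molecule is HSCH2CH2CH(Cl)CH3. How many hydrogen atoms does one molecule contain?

Element totals:
  C: 4
  H: 9
  Cl: 1
  S: 1

9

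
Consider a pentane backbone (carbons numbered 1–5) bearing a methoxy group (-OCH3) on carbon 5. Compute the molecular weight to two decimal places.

102.18 g/mol

Atom tally by fragment:
  CH3 → C:1 H:3
  CH2 → C:1 H:2
  CH2 → C:1 H:2
  CH2 → C:1 H:2
  CH2OCH3 → C:2 H:5 O:1
Element totals:
  C: 6
  H: 14
  O: 1
Molecular formula: C6H14O.
  M = 6(12.011) + 14(1.008) + 15.999
    = 72.066 + 14.112 + 15.999 = 102.177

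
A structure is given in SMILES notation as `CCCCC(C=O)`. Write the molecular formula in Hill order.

C6H12O

Atom tally by fragment:
  CH3 → C:1 H:3
  CH2 → C:1 H:2
  CH2 → C:1 H:2
  CH2 → C:1 H:2
  CH2CHO → C:2 H:3 O:1
Element totals:
  C: 6
  H: 12
  O: 1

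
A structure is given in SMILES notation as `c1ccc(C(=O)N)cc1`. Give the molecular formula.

Atom tally by fragment:
  benzene ring core → C:6 H:6
  (− 1 ring H displaced by substituents)
  + CONH2 → C:1 H:2 O:1 N:1
Element totals:
  C: 7
  H: 7
  N: 1
  O: 1

C7H7NO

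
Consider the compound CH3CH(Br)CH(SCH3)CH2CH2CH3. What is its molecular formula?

Element totals:
  C: 7
  H: 15
  Br: 1
  S: 1

C7H15BrS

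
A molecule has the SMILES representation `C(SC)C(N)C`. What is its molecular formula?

C4H11NS

Atom tally by fragment:
  CH3SCH2 → C:2 H:5 S:1
  CH(NH2) → C:1 H:3 N:1
  CH3 → C:1 H:3
Element totals:
  C: 4
  H: 11
  N: 1
  S: 1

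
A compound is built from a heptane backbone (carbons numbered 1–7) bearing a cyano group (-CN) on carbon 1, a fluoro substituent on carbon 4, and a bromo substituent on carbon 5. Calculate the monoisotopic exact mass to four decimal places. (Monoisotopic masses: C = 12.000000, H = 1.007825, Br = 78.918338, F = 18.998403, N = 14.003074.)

Atom tally by fragment:
  NCCH2 → C:2 H:2 N:1
  CH2 → C:1 H:2
  CH2 → C:1 H:2
  CH(F) → C:1 H:1 F:1
  CH(Br) → C:1 H:1 Br:1
  CH2 → C:1 H:2
  CH3 → C:1 H:3
Element totals:
  C: 8
  H: 13
  Br: 1
  F: 1
  N: 1
Molecular formula: C8H13BrFN.
  M = 8(12.0) + 13(1.007825) + 78.918338 + 18.998403 + 14.003074
    = 96.000000 + 13.101725 + 78.918338 + 18.998403 + 14.003074 = 221.021540

221.0215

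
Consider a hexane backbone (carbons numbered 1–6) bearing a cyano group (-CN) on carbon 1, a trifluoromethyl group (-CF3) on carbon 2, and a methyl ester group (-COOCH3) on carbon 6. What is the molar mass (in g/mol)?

237.22 g/mol

Atom tally by fragment:
  NCCH2 → C:2 H:2 N:1
  CH(CF3) → C:2 H:1 F:3
  CH2 → C:1 H:2
  CH2 → C:1 H:2
  CH2 → C:1 H:2
  CH2COOCH3 → C:3 H:5 O:2
Element totals:
  C: 10
  H: 14
  F: 3
  N: 1
  O: 2
Molecular formula: C10H14F3NO2.
  M = 10(12.011) + 14(1.008) + 3(18.998) + 14.007 + 2(15.999)
    = 120.110 + 14.112 + 56.994 + 14.007 + 31.998 = 237.221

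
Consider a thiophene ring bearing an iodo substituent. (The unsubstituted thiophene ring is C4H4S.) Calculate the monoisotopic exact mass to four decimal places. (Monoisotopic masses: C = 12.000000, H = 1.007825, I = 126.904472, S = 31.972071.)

209.9000

Atom tally by fragment:
  thiophene ring core → C:4 H:4 S:1
  (− 1 ring H displaced by substituents)
  + I → I:1
Element totals:
  C: 4
  H: 3
  I: 1
  S: 1
Molecular formula: C4H3IS.
  M = 4(12.0) + 3(1.007825) + 126.904472 + 31.972071
    = 48.000000 + 3.023475 + 126.904472 + 31.972071 = 209.900018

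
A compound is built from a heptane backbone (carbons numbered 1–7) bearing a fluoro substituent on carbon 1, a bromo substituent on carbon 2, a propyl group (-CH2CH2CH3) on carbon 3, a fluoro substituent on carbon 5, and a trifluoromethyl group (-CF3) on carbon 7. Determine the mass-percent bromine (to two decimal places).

24.57%

Atom tally by fragment:
  FCH2 → C:1 H:2 F:1
  CH(Br) → C:1 H:1 Br:1
  CH(CH2CH2CH3) → C:4 H:8
  CH2 → C:1 H:2
  CH(F) → C:1 H:1 F:1
  CH2 → C:1 H:2
  CH2CF3 → C:2 H:2 F:3
Element totals:
  C: 11
  H: 18
  Br: 1
  F: 5
Molecular formula: C11H18BrF5.
Molar mass = 325.159 g/mol.
Mass from Br: 1 × 79.904 = 79.904 g/mol.
%Br = 79.904 / 325.159 × 100 = 24.57%.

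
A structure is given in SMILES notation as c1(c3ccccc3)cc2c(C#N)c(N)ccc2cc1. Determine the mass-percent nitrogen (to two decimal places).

Atom tally by fragment:
  naphthalene ring system core → C:10 H:8
  (− 3 ring H displaced by substituents)
  + C6H5 → C:6 H:5
  + CN → C:1 N:1
  + NH2 → N:1 H:2
Element totals:
  C: 17
  H: 12
  N: 2
Molecular formula: C17H12N2.
Molar mass = 244.297 g/mol.
Mass from N: 2 × 14.007 = 28.014 g/mol.
%N = 28.014 / 244.297 × 100 = 11.47%.

11.47%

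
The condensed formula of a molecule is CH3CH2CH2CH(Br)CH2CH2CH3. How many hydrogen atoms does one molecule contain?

Atom tally by fragment:
  CH3 → C:1 H:3
  CH2 → C:1 H:2
  CH2 → C:1 H:2
  CH(Br) → C:1 H:1 Br:1
  CH2 → C:1 H:2
  CH2 → C:1 H:2
  CH3 → C:1 H:3
Element totals:
  C: 7
  H: 15
  Br: 1

15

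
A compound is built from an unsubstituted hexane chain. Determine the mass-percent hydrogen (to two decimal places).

Atom tally by fragment:
  CH3 → C:1 H:3
  CH2 → C:1 H:2
  CH2 → C:1 H:2
  CH2 → C:1 H:2
  CH2 → C:1 H:2
  CH3 → C:1 H:3
Element totals:
  C: 6
  H: 14
Molecular formula: C6H14.
Molar mass = 86.178 g/mol.
Mass from H: 14 × 1.008 = 14.112 g/mol.
%H = 14.112 / 86.178 × 100 = 16.38%.

16.38%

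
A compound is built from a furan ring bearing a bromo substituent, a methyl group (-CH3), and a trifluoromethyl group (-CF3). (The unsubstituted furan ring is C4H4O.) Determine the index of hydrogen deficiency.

Atom tally by fragment:
  furan ring core → C:4 H:4 O:1
  (− 3 ring H displaced by substituents)
  + Br → Br:1
  + CH3 → C:1 H:3
  + CF3 → C:1 F:3
Element totals:
  C: 6
  H: 4
  Br: 1
  F: 3
  O: 1
Molecular formula: C6H4BrF3O.
DoU = (2C + 2 + N − H − X) / 2 = (2·6 + 2 + 0 − 4 − 4) / 2 = 3.

3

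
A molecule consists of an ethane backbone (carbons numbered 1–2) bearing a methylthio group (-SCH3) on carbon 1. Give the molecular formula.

Atom tally by fragment:
  CH3SCH2 → C:2 H:5 S:1
  CH3 → C:1 H:3
Element totals:
  C: 3
  H: 8
  S: 1

C3H8S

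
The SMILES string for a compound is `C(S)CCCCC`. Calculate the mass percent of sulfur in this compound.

27.11%

Atom tally by fragment:
  HSCH2 → C:1 H:3 S:1
  CH2 → C:1 H:2
  CH2 → C:1 H:2
  CH2 → C:1 H:2
  CH2 → C:1 H:2
  CH3 → C:1 H:3
Element totals:
  C: 6
  H: 14
  S: 1
Molecular formula: C6H14S.
Molar mass = 118.238 g/mol.
Mass from S: 1 × 32.06 = 32.060 g/mol.
%S = 32.060 / 118.238 × 100 = 27.11%.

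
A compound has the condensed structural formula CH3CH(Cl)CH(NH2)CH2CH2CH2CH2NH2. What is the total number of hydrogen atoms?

17

Atom tally by fragment:
  CH3 → C:1 H:3
  CH(Cl) → C:1 H:1 Cl:1
  CH(NH2) → C:1 H:3 N:1
  CH2 → C:1 H:2
  CH2 → C:1 H:2
  CH2 → C:1 H:2
  CH2NH2 → C:1 H:4 N:1
Element totals:
  C: 7
  H: 17
  Cl: 1
  N: 2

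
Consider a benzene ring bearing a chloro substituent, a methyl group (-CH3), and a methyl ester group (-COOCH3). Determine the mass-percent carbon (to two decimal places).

Atom tally by fragment:
  benzene ring core → C:6 H:6
  (− 3 ring H displaced by substituents)
  + Cl → Cl:1
  + CH3 → C:1 H:3
  + COOCH3 → C:2 H:3 O:2
Element totals:
  C: 9
  H: 9
  Cl: 1
  O: 2
Molecular formula: C9H9ClO2.
Molar mass = 184.619 g/mol.
Mass from C: 9 × 12.011 = 108.099 g/mol.
%C = 108.099 / 184.619 × 100 = 58.55%.

58.55%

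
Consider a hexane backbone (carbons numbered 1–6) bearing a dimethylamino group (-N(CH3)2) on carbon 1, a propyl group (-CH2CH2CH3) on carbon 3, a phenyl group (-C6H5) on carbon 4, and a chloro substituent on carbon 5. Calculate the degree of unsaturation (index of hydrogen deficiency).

4

Atom tally by fragment:
  (CH3)2NCH2 → C:3 H:8 N:1
  CH2 → C:1 H:2
  CH(CH2CH2CH3) → C:4 H:8
  CH(C6H5) → C:7 H:6
  CH(Cl) → C:1 H:1 Cl:1
  CH3 → C:1 H:3
Element totals:
  C: 17
  H: 28
  Cl: 1
  N: 1
Molecular formula: C17H28ClN.
DoU = (2C + 2 + N − H − X) / 2 = (2·17 + 2 + 1 − 28 − 1) / 2 = 4.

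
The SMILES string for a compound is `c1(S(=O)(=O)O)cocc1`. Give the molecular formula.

Atom tally by fragment:
  furan ring core → C:4 H:4 O:1
  (− 1 ring H displaced by substituents)
  + SO3H → S:1 O:3 H:1
Element totals:
  C: 4
  H: 4
  O: 4
  S: 1

C4H4O4S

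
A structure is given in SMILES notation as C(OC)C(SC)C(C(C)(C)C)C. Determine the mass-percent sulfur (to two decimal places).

16.84%

Atom tally by fragment:
  CH3OCH2 → C:2 H:5 O:1
  CH(SCH3) → C:2 H:4 S:1
  CH(C(CH3)3) → C:5 H:10
  CH3 → C:1 H:3
Element totals:
  C: 10
  H: 22
  O: 1
  S: 1
Molecular formula: C10H22OS.
Molar mass = 190.345 g/mol.
Mass from S: 1 × 32.06 = 32.060 g/mol.
%S = 32.060 / 190.345 × 100 = 16.84%.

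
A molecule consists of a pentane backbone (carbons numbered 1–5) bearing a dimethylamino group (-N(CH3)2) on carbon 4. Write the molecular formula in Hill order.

C7H17N

Atom tally by fragment:
  CH3 → C:1 H:3
  CH2 → C:1 H:2
  CH2 → C:1 H:2
  CH(N(CH3)2) → C:3 H:7 N:1
  CH3 → C:1 H:3
Element totals:
  C: 7
  H: 17
  N: 1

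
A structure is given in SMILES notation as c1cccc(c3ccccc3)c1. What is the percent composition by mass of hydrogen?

Atom tally by fragment:
  benzene ring core → C:6 H:6
  (− 1 ring H displaced by substituents)
  + C6H5 → C:6 H:5
Element totals:
  C: 12
  H: 10
Molecular formula: C12H10.
Molar mass = 154.212 g/mol.
Mass from H: 10 × 1.008 = 10.080 g/mol.
%H = 10.080 / 154.212 × 100 = 6.54%.

6.54%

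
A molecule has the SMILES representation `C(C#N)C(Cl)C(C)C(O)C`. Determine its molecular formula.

Atom tally by fragment:
  NCCH2 → C:2 H:2 N:1
  CH(Cl) → C:1 H:1 Cl:1
  CH(CH3) → C:2 H:4
  CH(OH) → C:1 H:2 O:1
  CH3 → C:1 H:3
Element totals:
  C: 7
  H: 12
  Cl: 1
  N: 1
  O: 1

C7H12ClNO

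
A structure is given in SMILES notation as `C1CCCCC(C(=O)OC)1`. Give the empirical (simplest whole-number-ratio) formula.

Atom tally by fragment:
  cyclohexane ring core → C:6 H:12
  (− 1 ring H displaced by substituents)
  + COOCH3 → C:2 H:3 O:2
Element totals:
  C: 8
  H: 14
  O: 2
Molecular formula: C8H14O2.
gcd of subscripts = 2; dividing each by 2:
  C: 8/2 = 4
  H: 14/2 = 7
  O: 2/2 = 1

C4H7O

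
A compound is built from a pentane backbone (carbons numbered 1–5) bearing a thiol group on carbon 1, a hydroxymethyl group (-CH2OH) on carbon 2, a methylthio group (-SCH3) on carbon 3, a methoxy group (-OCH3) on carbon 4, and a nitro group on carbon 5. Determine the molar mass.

255.35 g/mol

Atom tally by fragment:
  HSCH2 → C:1 H:3 S:1
  CH(CH2OH) → C:2 H:4 O:1
  CH(SCH3) → C:2 H:4 S:1
  CH(OCH3) → C:2 H:4 O:1
  CH2NO2 → C:1 H:2 N:1 O:2
Element totals:
  C: 8
  H: 17
  N: 1
  O: 4
  S: 2
Molecular formula: C8H17NO4S2.
  M = 8(12.011) + 17(1.008) + 14.007 + 4(15.999) + 2(32.06)
    = 96.088 + 17.136 + 14.007 + 63.996 + 64.120 = 255.347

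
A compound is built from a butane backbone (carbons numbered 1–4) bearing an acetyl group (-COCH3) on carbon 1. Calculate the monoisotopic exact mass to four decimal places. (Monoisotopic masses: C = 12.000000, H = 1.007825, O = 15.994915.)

100.0888

Atom tally by fragment:
  CH3COCH2 → C:3 H:5 O:1
  CH2 → C:1 H:2
  CH2 → C:1 H:2
  CH3 → C:1 H:3
Element totals:
  C: 6
  H: 12
  O: 1
Molecular formula: C6H12O.
  M = 6(12.0) + 12(1.007825) + 15.994915
    = 72.000000 + 12.093900 + 15.994915 = 100.088815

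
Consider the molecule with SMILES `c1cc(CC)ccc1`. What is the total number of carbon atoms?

8

Atom tally by fragment:
  benzene ring core → C:6 H:6
  (− 1 ring H displaced by substituents)
  + C2H5 → C:2 H:5
Element totals:
  C: 8
  H: 10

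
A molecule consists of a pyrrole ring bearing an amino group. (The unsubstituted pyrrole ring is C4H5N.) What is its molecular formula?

Atom tally by fragment:
  pyrrole ring core → C:4 H:5 N:1
  (− 1 ring H displaced by substituents)
  + NH2 → N:1 H:2
Element totals:
  C: 4
  H: 6
  N: 2

C4H6N2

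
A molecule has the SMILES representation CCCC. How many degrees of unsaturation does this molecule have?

0

Atom tally by fragment:
  CH3 → C:1 H:3
  CH2 → C:1 H:2
  CH2 → C:1 H:2
  CH3 → C:1 H:3
Element totals:
  C: 4
  H: 10
Molecular formula: C4H10.
DoU = (2C + 2 + N − H − X) / 2 = (2·4 + 2 + 0 − 10 − 0) / 2 = 0.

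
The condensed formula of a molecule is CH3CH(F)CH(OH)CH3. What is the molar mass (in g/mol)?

Atom tally by fragment:
  CH3 → C:1 H:3
  CH(F) → C:1 H:1 F:1
  CH(OH) → C:1 H:2 O:1
  CH3 → C:1 H:3
Element totals:
  C: 4
  H: 9
  F: 1
  O: 1
Molecular formula: C4H9FO.
  M = 4(12.011) + 9(1.008) + 18.998 + 15.999
    = 48.044 + 9.072 + 18.998 + 15.999 = 92.113

92.11 g/mol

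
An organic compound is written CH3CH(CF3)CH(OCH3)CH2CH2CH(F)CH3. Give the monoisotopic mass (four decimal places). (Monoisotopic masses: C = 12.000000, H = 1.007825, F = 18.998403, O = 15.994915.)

Element totals:
  C: 9
  H: 16
  F: 4
  O: 1
Molecular formula: C9H16F4O.
  M = 9(12.0) + 16(1.007825) + 4(18.998403) + 15.994915
    = 108.000000 + 16.125200 + 75.993612 + 15.994915 = 216.113727

216.1137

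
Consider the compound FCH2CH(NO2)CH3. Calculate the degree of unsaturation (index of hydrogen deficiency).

Element totals:
  C: 3
  H: 6
  F: 1
  N: 1
  O: 2
Molecular formula: C3H6FNO2.
DoU = (2C + 2 + N − H − X) / 2 = (2·3 + 2 + 1 − 6 − 1) / 2 = 1.

1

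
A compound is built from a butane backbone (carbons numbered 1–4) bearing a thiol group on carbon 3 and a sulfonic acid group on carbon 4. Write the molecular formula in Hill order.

C4H10O3S2

Atom tally by fragment:
  CH3 → C:1 H:3
  CH2 → C:1 H:2
  CH(SH) → C:1 H:2 S:1
  CH2SO3H → C:1 H:3 S:1 O:3
Element totals:
  C: 4
  H: 10
  O: 3
  S: 2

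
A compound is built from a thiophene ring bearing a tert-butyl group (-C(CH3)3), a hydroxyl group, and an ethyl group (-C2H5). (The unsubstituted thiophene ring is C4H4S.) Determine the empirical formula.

Atom tally by fragment:
  thiophene ring core → C:4 H:4 S:1
  (− 3 ring H displaced by substituents)
  + C(CH3)3 → C:4 H:9
  + OH → O:1 H:1
  + C2H5 → C:2 H:5
Element totals:
  C: 10
  H: 16
  O: 1
  S: 1
Molecular formula: C10H16OS.
gcd of subscripts (10, 16, 1, 1) = 1, so the empirical formula equals the molecular formula.

C10H16OS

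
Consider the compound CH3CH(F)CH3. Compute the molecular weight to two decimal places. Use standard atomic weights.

Atom tally by fragment:
  CH3 → C:1 H:3
  CH(F) → C:1 H:1 F:1
  CH3 → C:1 H:3
Element totals:
  C: 3
  H: 7
  F: 1
Molecular formula: C3H7F.
  M = 3(12.011) + 7(1.008) + 18.998
    = 36.033 + 7.056 + 18.998 = 62.087

62.09 g/mol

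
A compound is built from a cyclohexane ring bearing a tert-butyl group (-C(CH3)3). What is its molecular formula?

C10H20

Atom tally by fragment:
  cyclohexane ring core → C:6 H:12
  (− 1 ring H displaced by substituents)
  + C(CH3)3 → C:4 H:9
Element totals:
  C: 10
  H: 20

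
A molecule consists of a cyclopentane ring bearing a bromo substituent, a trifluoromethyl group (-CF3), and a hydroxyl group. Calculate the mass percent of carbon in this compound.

30.93%

Atom tally by fragment:
  cyclopentane ring core → C:5 H:10
  (− 3 ring H displaced by substituents)
  + Br → Br:1
  + CF3 → C:1 F:3
  + OH → O:1 H:1
Element totals:
  C: 6
  H: 8
  Br: 1
  F: 3
  O: 1
Molecular formula: C6H8BrF3O.
Molar mass = 233.027 g/mol.
Mass from C: 6 × 12.011 = 72.066 g/mol.
%C = 72.066 / 233.027 × 100 = 30.93%.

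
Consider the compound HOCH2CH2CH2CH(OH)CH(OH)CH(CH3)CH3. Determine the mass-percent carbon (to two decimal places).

Element totals:
  C: 8
  H: 18
  O: 3
Molecular formula: C8H18O3.
Molar mass = 162.229 g/mol.
Mass from C: 8 × 12.011 = 96.088 g/mol.
%C = 96.088 / 162.229 × 100 = 59.23%.

59.23%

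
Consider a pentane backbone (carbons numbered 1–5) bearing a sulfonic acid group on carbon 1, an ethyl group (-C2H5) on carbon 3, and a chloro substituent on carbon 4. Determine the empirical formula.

C7H15ClO3S

Atom tally by fragment:
  HO3SCH2 → C:1 H:3 S:1 O:3
  CH2 → C:1 H:2
  CH(C2H5) → C:3 H:6
  CH(Cl) → C:1 H:1 Cl:1
  CH3 → C:1 H:3
Element totals:
  C: 7
  H: 15
  Cl: 1
  O: 3
  S: 1
Molecular formula: C7H15ClO3S.
gcd of subscripts (7, 1, 15, 3, 1) = 1, so the empirical formula equals the molecular formula.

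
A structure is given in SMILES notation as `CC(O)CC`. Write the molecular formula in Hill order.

C4H10O

Atom tally by fragment:
  CH3 → C:1 H:3
  CH(OH) → C:1 H:2 O:1
  CH2 → C:1 H:2
  CH3 → C:1 H:3
Element totals:
  C: 4
  H: 10
  O: 1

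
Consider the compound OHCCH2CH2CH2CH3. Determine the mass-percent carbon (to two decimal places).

Atom tally by fragment:
  OHCCH2 → C:2 H:3 O:1
  CH2 → C:1 H:2
  CH2 → C:1 H:2
  CH3 → C:1 H:3
Element totals:
  C: 5
  H: 10
  O: 1
Molecular formula: C5H10O.
Molar mass = 86.134 g/mol.
Mass from C: 5 × 12.011 = 60.055 g/mol.
%C = 60.055 / 86.134 × 100 = 69.72%.

69.72%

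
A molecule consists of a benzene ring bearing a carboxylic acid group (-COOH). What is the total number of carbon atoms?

7

Atom tally by fragment:
  benzene ring core → C:6 H:6
  (− 1 ring H displaced by substituents)
  + COOH → C:1 H:1 O:2
Element totals:
  C: 7
  H: 6
  O: 2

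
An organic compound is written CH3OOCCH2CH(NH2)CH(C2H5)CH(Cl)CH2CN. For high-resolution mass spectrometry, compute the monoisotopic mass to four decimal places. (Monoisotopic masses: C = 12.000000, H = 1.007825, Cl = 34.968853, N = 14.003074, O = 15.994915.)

232.0979

Atom tally by fragment:
  CH3OOCCH2 → C:3 H:5 O:2
  CH(NH2) → C:1 H:3 N:1
  CH(C2H5) → C:3 H:6
  CH(Cl) → C:1 H:1 Cl:1
  CH2CN → C:2 H:2 N:1
Element totals:
  C: 10
  H: 17
  Cl: 1
  N: 2
  O: 2
Molecular formula: C10H17ClN2O2.
  M = 10(12.0) + 17(1.007825) + 34.968853 + 2(14.003074) + 2(15.994915)
    = 120.000000 + 17.133025 + 34.968853 + 28.006148 + 31.989830 = 232.097856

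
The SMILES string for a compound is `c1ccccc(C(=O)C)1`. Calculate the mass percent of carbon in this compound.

79.97%

Atom tally by fragment:
  benzene ring core → C:6 H:6
  (− 1 ring H displaced by substituents)
  + COCH3 → C:2 H:3 O:1
Element totals:
  C: 8
  H: 8
  O: 1
Molecular formula: C8H8O.
Molar mass = 120.151 g/mol.
Mass from C: 8 × 12.011 = 96.088 g/mol.
%C = 96.088 / 120.151 × 100 = 79.97%.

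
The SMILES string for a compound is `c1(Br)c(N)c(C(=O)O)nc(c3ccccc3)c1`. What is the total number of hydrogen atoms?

Atom tally by fragment:
  pyridine ring core → C:5 H:5 N:1
  (− 4 ring H displaced by substituents)
  + Br → Br:1
  + NH2 → N:1 H:2
  + COOH → C:1 H:1 O:2
  + C6H5 → C:6 H:5
Element totals:
  C: 12
  H: 9
  Br: 1
  N: 2
  O: 2

9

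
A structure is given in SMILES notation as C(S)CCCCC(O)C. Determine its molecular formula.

C7H16OS

Atom tally by fragment:
  HSCH2 → C:1 H:3 S:1
  CH2 → C:1 H:2
  CH2 → C:1 H:2
  CH2 → C:1 H:2
  CH2 → C:1 H:2
  CH(OH) → C:1 H:2 O:1
  CH3 → C:1 H:3
Element totals:
  C: 7
  H: 16
  O: 1
  S: 1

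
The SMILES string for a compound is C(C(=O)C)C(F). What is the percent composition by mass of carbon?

Atom tally by fragment:
  CH3COCH2 → C:3 H:5 O:1
  CH2F → C:1 H:2 F:1
Element totals:
  C: 4
  H: 7
  F: 1
  O: 1
Molecular formula: C4H7FO.
Molar mass = 90.097 g/mol.
Mass from C: 4 × 12.011 = 48.044 g/mol.
%C = 48.044 / 90.097 × 100 = 53.32%.

53.32%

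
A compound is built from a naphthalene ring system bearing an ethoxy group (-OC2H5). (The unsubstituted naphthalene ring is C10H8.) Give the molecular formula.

Atom tally by fragment:
  naphthalene ring system core → C:10 H:8
  (− 1 ring H displaced by substituents)
  + OC2H5 → C:2 H:5 O:1
Element totals:
  C: 12
  H: 12
  O: 1

C12H12O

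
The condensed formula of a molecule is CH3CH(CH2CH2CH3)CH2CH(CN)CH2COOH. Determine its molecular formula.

C10H17NO2

Atom tally by fragment:
  CH3 → C:1 H:3
  CH(CH2CH2CH3) → C:4 H:8
  CH2 → C:1 H:2
  CH(CN) → C:2 H:1 N:1
  CH2COOH → C:2 H:3 O:2
Element totals:
  C: 10
  H: 17
  N: 1
  O: 2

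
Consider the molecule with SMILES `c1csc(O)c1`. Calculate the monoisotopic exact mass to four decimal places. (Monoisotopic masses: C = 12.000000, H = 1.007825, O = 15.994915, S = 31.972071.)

Atom tally by fragment:
  thiophene ring core → C:4 H:4 S:1
  (− 1 ring H displaced by substituents)
  + OH → O:1 H:1
Element totals:
  C: 4
  H: 4
  O: 1
  S: 1
Molecular formula: C4H4OS.
  M = 4(12.0) + 4(1.007825) + 15.994915 + 31.972071
    = 48.000000 + 4.031300 + 15.994915 + 31.972071 = 99.998286

99.9983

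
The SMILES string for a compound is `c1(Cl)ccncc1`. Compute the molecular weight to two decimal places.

Atom tally by fragment:
  pyridine ring core → C:5 H:5 N:1
  (− 1 ring H displaced by substituents)
  + Cl → Cl:1
Element totals:
  C: 5
  H: 4
  Cl: 1
  N: 1
Molecular formula: C5H4ClN.
  M = 5(12.011) + 4(1.008) + 35.45 + 14.007
    = 60.055 + 4.032 + 35.450 + 14.007 = 113.544

113.54 g/mol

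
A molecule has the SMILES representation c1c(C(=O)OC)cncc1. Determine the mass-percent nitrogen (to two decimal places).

10.21%

Atom tally by fragment:
  pyridine ring core → C:5 H:5 N:1
  (− 1 ring H displaced by substituents)
  + COOCH3 → C:2 H:3 O:2
Element totals:
  C: 7
  H: 7
  N: 1
  O: 2
Molecular formula: C7H7NO2.
Molar mass = 137.138 g/mol.
Mass from N: 1 × 14.007 = 14.007 g/mol.
%N = 14.007 / 137.138 × 100 = 10.21%.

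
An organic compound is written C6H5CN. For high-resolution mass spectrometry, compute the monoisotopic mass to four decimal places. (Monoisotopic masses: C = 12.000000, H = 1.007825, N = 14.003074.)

Element totals:
  C: 7
  H: 5
  N: 1
Molecular formula: C7H5N.
  M = 7(12.0) + 5(1.007825) + 14.003074
    = 84.000000 + 5.039125 + 14.003074 = 103.042199

103.0422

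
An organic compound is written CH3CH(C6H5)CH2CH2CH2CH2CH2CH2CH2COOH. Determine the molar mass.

Atom tally by fragment:
  CH3 → C:1 H:3
  CH(C6H5) → C:7 H:6
  CH2 → C:1 H:2
  CH2 → C:1 H:2
  CH2 → C:1 H:2
  CH2 → C:1 H:2
  CH2 → C:1 H:2
  CH2 → C:1 H:2
  CH2COOH → C:2 H:3 O:2
Element totals:
  C: 16
  H: 24
  O: 2
Molecular formula: C16H24O2.
  M = 16(12.011) + 24(1.008) + 2(15.999)
    = 192.176 + 24.192 + 31.998 = 248.366

248.37 g/mol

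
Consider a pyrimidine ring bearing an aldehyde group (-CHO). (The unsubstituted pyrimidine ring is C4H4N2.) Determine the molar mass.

Atom tally by fragment:
  pyrimidine ring core → C:4 H:4 N:2
  (− 1 ring H displaced by substituents)
  + CHO → C:1 H:1 O:1
Element totals:
  C: 5
  H: 4
  N: 2
  O: 1
Molecular formula: C5H4N2O.
  M = 5(12.011) + 4(1.008) + 2(14.007) + 15.999
    = 60.055 + 4.032 + 28.014 + 15.999 = 108.100

108.10 g/mol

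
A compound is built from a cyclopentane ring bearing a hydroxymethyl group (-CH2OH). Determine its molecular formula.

C6H12O

Atom tally by fragment:
  cyclopentane ring core → C:5 H:10
  (− 1 ring H displaced by substituents)
  + CH2OH → C:1 H:3 O:1
Element totals:
  C: 6
  H: 12
  O: 1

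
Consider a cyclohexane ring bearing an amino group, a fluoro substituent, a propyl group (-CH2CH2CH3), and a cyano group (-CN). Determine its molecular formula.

C10H17FN2

Atom tally by fragment:
  cyclohexane ring core → C:6 H:12
  (− 4 ring H displaced by substituents)
  + NH2 → N:1 H:2
  + F → F:1
  + CH2CH2CH3 → C:3 H:7
  + CN → C:1 N:1
Element totals:
  C: 10
  H: 17
  F: 1
  N: 2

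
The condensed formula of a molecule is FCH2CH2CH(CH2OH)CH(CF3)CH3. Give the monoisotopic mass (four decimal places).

Atom tally by fragment:
  FCH2 → C:1 H:2 F:1
  CH2 → C:1 H:2
  CH(CH2OH) → C:2 H:4 O:1
  CH(CF3) → C:2 H:1 F:3
  CH3 → C:1 H:3
Element totals:
  C: 7
  H: 12
  F: 4
  O: 1
Molecular formula: C7H12F4O.
  M = 7(12.0) + 12(1.007825) + 4(18.998403) + 15.994915
    = 84.000000 + 12.093900 + 75.993612 + 15.994915 = 188.082427

188.0824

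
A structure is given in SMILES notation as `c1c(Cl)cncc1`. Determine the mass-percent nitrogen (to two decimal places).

12.34%

Atom tally by fragment:
  pyridine ring core → C:5 H:5 N:1
  (− 1 ring H displaced by substituents)
  + Cl → Cl:1
Element totals:
  C: 5
  H: 4
  Cl: 1
  N: 1
Molecular formula: C5H4ClN.
Molar mass = 113.544 g/mol.
Mass from N: 1 × 14.007 = 14.007 g/mol.
%N = 14.007 / 113.544 × 100 = 12.34%.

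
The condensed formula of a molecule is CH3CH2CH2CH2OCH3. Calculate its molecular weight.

Atom tally by fragment:
  CH3 → C:1 H:3
  CH2 → C:1 H:2
  CH2 → C:1 H:2
  CH2OCH3 → C:2 H:5 O:1
Element totals:
  C: 5
  H: 12
  O: 1
Molecular formula: C5H12O.
  M = 5(12.011) + 12(1.008) + 15.999
    = 60.055 + 12.096 + 15.999 = 88.150

88.15 g/mol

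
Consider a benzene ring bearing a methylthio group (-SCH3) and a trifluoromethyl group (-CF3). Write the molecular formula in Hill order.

C8H7F3S

Atom tally by fragment:
  benzene ring core → C:6 H:6
  (− 2 ring H displaced by substituents)
  + SCH3 → C:1 H:3 S:1
  + CF3 → C:1 F:3
Element totals:
  C: 8
  H: 7
  F: 3
  S: 1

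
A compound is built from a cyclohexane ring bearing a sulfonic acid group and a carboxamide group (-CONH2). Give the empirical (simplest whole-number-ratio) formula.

C7H13NO4S

Atom tally by fragment:
  cyclohexane ring core → C:6 H:12
  (− 2 ring H displaced by substituents)
  + SO3H → S:1 O:3 H:1
  + CONH2 → C:1 H:2 O:1 N:1
Element totals:
  C: 7
  H: 13
  N: 1
  O: 4
  S: 1
Molecular formula: C7H13NO4S.
gcd of subscripts (7, 13, 1, 4, 1) = 1, so the empirical formula equals the molecular formula.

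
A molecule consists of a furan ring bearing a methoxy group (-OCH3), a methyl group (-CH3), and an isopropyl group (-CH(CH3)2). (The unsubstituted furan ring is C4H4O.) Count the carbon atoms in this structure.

9

Atom tally by fragment:
  furan ring core → C:4 H:4 O:1
  (− 3 ring H displaced by substituents)
  + OCH3 → C:1 H:3 O:1
  + CH3 → C:1 H:3
  + CH(CH3)2 → C:3 H:7
Element totals:
  C: 9
  H: 14
  O: 2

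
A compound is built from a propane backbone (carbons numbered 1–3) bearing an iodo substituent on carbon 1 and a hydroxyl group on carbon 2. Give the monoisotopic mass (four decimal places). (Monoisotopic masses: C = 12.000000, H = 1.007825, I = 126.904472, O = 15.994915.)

Atom tally by fragment:
  ICH2 → C:1 H:2 I:1
  CH(OH) → C:1 H:2 O:1
  CH3 → C:1 H:3
Element totals:
  C: 3
  H: 7
  I: 1
  O: 1
Molecular formula: C3H7IO.
  M = 3(12.0) + 7(1.007825) + 126.904472 + 15.994915
    = 36.000000 + 7.054775 + 126.904472 + 15.994915 = 185.954162

185.9542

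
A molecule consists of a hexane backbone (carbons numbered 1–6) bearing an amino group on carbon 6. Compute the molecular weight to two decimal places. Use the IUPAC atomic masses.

Atom tally by fragment:
  CH3 → C:1 H:3
  CH2 → C:1 H:2
  CH2 → C:1 H:2
  CH2 → C:1 H:2
  CH2 → C:1 H:2
  CH2NH2 → C:1 H:4 N:1
Element totals:
  C: 6
  H: 15
  N: 1
Molecular formula: C6H15N.
  M = 6(12.011) + 15(1.008) + 14.007
    = 72.066 + 15.120 + 14.007 = 101.193

101.19 g/mol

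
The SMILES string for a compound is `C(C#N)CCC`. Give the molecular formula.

C5H9N

Atom tally by fragment:
  NCCH2 → C:2 H:2 N:1
  CH2 → C:1 H:2
  CH2 → C:1 H:2
  CH3 → C:1 H:3
Element totals:
  C: 5
  H: 9
  N: 1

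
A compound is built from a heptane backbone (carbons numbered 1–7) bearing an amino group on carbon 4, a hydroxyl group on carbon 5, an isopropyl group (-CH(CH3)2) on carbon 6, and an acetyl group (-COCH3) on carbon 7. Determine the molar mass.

215.34 g/mol

Atom tally by fragment:
  CH3 → C:1 H:3
  CH2 → C:1 H:2
  CH2 → C:1 H:2
  CH(NH2) → C:1 H:3 N:1
  CH(OH) → C:1 H:2 O:1
  CH(CH(CH3)2) → C:4 H:8
  CH2COCH3 → C:3 H:5 O:1
Element totals:
  C: 12
  H: 25
  N: 1
  O: 2
Molecular formula: C12H25NO2.
  M = 12(12.011) + 25(1.008) + 14.007 + 2(15.999)
    = 144.132 + 25.200 + 14.007 + 31.998 = 215.337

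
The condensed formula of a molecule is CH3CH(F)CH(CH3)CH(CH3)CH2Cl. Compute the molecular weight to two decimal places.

Element totals:
  C: 7
  H: 14
  Cl: 1
  F: 1
Molecular formula: C7H14ClF.
  M = 7(12.011) + 14(1.008) + 35.45 + 18.998
    = 84.077 + 14.112 + 35.450 + 18.998 = 152.637

152.64 g/mol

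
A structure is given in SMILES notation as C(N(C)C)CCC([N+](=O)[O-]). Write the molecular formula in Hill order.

C6H14N2O2

Atom tally by fragment:
  (CH3)2NCH2 → C:3 H:8 N:1
  CH2 → C:1 H:2
  CH2 → C:1 H:2
  CH2NO2 → C:1 H:2 N:1 O:2
Element totals:
  C: 6
  H: 14
  N: 2
  O: 2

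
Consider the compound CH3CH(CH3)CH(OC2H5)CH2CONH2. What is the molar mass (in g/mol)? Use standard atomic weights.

159.23 g/mol

Atom tally by fragment:
  CH3 → C:1 H:3
  CH(CH3) → C:2 H:4
  CH(OC2H5) → C:3 H:6 O:1
  CH2CONH2 → C:2 H:4 O:1 N:1
Element totals:
  C: 8
  H: 17
  N: 1
  O: 2
Molecular formula: C8H17NO2.
  M = 8(12.011) + 17(1.008) + 14.007 + 2(15.999)
    = 96.088 + 17.136 + 14.007 + 31.998 = 159.229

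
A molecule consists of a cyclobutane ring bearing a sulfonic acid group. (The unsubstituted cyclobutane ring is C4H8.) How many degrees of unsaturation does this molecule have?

1

Atom tally by fragment:
  cyclobutane ring core → C:4 H:8
  (− 1 ring H displaced by substituents)
  + SO3H → S:1 O:3 H:1
Element totals:
  C: 4
  H: 8
  O: 3
  S: 1
Molecular formula: C4H8O3S.
DoU = (2C + 2 + N − H − X) / 2 = (2·4 + 2 + 0 − 8 − 0) / 2 = 1.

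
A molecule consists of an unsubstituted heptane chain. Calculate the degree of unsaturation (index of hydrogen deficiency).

Atom tally by fragment:
  CH3 → C:1 H:3
  CH2 → C:1 H:2
  CH2 → C:1 H:2
  CH2 → C:1 H:2
  CH2 → C:1 H:2
  CH2 → C:1 H:2
  CH3 → C:1 H:3
Element totals:
  C: 7
  H: 16
Molecular formula: C7H16.
DoU = (2C + 2 + N − H − X) / 2 = (2·7 + 2 + 0 − 16 − 0) / 2 = 0.

0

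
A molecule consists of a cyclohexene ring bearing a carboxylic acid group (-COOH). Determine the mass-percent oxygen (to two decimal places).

25.36%

Atom tally by fragment:
  cyclohexene ring core → C:6 H:10
  (− 1 ring H displaced by substituents)
  + COOH → C:1 H:1 O:2
Element totals:
  C: 7
  H: 10
  O: 2
Molecular formula: C7H10O2.
Molar mass = 126.155 g/mol.
Mass from O: 2 × 15.999 = 31.998 g/mol.
%O = 31.998 / 126.155 × 100 = 25.36%.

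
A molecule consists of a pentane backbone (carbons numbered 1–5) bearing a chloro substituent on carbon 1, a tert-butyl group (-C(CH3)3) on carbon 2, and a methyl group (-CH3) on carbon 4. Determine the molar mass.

Atom tally by fragment:
  ClCH2 → C:1 H:2 Cl:1
  CH(C(CH3)3) → C:5 H:10
  CH2 → C:1 H:2
  CH(CH3) → C:2 H:4
  CH3 → C:1 H:3
Element totals:
  C: 10
  H: 21
  Cl: 1
Molecular formula: C10H21Cl.
  M = 10(12.011) + 21(1.008) + 35.45
    = 120.110 + 21.168 + 35.450 = 176.728

176.73 g/mol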